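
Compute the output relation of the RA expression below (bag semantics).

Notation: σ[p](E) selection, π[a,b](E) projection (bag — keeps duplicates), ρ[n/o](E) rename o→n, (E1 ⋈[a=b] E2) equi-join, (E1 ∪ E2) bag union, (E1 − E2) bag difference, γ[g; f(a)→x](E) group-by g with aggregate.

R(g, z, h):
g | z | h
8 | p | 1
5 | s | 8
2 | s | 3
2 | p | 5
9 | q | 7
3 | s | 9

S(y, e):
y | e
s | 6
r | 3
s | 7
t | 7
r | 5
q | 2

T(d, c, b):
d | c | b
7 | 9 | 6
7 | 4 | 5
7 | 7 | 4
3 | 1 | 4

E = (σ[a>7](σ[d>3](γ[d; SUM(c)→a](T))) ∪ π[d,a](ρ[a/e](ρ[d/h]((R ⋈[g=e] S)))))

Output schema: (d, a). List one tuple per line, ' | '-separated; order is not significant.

Per-node cardinality:
  T → 4
  γ[d; SUM(c)→a](T) → 2
  σ[d>3](γ[d; SUM(c)→a](T)) → 1
  σ[a>7](σ[d>3](γ[d; SUM(c)→a](T))) → 1
  R → 6
  S → 6
  (R ⋈[g=e] S) → 4
  ρ[d/h]((R ⋈[g=e] S)) → 4
  ρ[a/e](ρ[d/h]((R ⋈[g=e] S))) → 4
  π[d,a](ρ[a/e](ρ[d/h]((R ⋈[g=e] S)))) → 4
  (σ[a>7](σ[d>3](γ[d; SUM(c)→a](T))) ∪ π[d,a](ρ[a/e](ρ[d/h]((R ⋈[g=e] S))))) → 5

== RESULT ==
d | a
3 | 2
5 | 2
7 | 20
8 | 5
9 | 3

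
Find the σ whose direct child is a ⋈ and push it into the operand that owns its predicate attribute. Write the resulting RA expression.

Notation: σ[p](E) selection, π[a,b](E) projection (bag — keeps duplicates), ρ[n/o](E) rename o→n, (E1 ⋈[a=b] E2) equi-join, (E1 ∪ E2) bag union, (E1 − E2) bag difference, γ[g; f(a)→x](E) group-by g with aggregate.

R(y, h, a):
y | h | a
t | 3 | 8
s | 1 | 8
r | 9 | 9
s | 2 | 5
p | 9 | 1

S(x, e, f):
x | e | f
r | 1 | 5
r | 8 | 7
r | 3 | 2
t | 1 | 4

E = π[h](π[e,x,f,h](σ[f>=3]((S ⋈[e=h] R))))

σ filters on f, owned by the left side.
E' = π[h](π[e,x,f,h]((σ[f>=3](S) ⋈[e=h] R)))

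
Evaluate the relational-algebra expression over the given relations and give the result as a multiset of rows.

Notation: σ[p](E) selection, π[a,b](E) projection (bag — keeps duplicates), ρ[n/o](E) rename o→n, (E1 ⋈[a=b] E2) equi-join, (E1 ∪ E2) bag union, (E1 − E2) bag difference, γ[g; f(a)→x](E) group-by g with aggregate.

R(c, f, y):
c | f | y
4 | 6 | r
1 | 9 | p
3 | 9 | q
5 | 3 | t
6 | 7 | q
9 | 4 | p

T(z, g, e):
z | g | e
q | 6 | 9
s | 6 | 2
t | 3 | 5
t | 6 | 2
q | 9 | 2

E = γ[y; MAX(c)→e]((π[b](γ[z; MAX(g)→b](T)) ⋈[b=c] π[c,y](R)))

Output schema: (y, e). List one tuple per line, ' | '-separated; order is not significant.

Row counts bottom-up:
  T → 5
  γ[z; MAX(g)→b](T) → 3
  π[b](γ[z; MAX(g)→b](T)) → 3
  R → 6
  π[c,y](R) → 6
  (π[b](γ[z; MAX(g)→b](T)) ⋈[b=c] π[c,y](R)) → 3
  γ[y; MAX(c)→e]((π[b](γ[z; MAX(g)→b](T)) ⋈[b=c] π[c,y](R))) → 2

== RESULT ==
y | e
p | 9
q | 6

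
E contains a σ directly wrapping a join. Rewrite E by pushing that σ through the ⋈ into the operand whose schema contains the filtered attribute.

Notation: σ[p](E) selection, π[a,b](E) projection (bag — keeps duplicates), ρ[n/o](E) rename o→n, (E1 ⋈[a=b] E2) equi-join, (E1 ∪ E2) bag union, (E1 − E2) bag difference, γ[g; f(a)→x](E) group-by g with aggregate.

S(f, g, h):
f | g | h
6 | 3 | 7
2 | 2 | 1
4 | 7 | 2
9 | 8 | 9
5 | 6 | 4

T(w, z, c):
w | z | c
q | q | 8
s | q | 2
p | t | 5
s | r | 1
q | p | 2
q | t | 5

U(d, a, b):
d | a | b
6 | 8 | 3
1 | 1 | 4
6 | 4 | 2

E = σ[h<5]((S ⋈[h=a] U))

σ filters on h, owned by the left side.
E' = (σ[h<5](S) ⋈[h=a] U)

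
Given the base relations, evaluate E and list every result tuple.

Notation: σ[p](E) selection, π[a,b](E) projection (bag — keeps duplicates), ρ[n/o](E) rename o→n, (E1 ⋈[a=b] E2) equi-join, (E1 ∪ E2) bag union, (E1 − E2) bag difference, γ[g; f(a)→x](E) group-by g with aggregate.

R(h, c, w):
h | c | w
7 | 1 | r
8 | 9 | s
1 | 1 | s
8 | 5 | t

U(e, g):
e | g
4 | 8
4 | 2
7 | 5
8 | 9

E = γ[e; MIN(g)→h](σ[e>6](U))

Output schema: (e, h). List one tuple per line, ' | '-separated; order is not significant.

Row counts bottom-up:
  U → 4
  σ[e>6](U) → 2
  γ[e; MIN(g)→h](σ[e>6](U)) → 2

== RESULT ==
e | h
7 | 5
8 | 9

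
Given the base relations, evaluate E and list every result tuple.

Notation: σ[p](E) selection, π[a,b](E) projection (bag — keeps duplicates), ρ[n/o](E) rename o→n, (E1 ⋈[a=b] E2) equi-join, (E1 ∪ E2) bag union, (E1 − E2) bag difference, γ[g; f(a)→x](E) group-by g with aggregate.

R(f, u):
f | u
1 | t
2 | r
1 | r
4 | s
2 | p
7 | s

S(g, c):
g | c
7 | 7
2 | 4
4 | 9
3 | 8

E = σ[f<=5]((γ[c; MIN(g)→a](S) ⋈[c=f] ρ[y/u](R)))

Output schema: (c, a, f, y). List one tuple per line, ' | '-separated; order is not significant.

Row counts bottom-up:
  S → 4
  γ[c; MIN(g)→a](S) → 4
  R → 6
  ρ[y/u](R) → 6
  (γ[c; MIN(g)→a](S) ⋈[c=f] ρ[y/u](R)) → 2
  σ[f<=5]((γ[c; MIN(g)→a](S) ⋈[c=f] ρ[y/u](R))) → 1

== RESULT ==
c | a | f | y
4 | 2 | 4 | s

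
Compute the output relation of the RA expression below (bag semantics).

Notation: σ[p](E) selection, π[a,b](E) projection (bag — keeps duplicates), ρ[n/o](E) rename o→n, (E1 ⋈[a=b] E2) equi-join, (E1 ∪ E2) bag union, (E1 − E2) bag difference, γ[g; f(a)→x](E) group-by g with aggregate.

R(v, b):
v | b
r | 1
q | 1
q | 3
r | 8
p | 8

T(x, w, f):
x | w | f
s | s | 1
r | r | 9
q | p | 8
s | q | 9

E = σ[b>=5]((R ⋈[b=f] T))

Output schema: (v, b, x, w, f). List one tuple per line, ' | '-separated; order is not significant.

Per-node cardinality:
  R → 5
  T → 4
  (R ⋈[b=f] T) → 4
  σ[b>=5]((R ⋈[b=f] T)) → 2

== RESULT ==
v | b | x | w | f
p | 8 | q | p | 8
r | 8 | q | p | 8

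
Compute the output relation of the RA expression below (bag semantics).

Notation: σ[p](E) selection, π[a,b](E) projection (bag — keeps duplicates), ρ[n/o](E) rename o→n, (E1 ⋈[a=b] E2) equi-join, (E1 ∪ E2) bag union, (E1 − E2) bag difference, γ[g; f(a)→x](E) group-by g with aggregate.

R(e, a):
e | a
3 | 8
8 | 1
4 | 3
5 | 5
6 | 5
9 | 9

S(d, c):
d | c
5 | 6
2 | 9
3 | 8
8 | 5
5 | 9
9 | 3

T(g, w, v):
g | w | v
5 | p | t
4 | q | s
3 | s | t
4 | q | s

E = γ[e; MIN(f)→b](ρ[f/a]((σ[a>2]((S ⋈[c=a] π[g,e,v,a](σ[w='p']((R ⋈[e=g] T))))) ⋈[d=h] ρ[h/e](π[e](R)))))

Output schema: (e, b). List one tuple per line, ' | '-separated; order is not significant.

Stepwise |·|:
  S → 6
  R → 6
  T → 4
  (R ⋈[e=g] T) → 4
  σ[w='p']((R ⋈[e=g] T)) → 1
  π[g,e,v,a](σ[w='p']((R ⋈[e=g] T))) → 1
  (S ⋈[c=a] π[g,e,v,a](σ[w='p']((R ⋈[e=g] T)))) → 1
  σ[a>2]((S ⋈[c=a] π[g,e,v,a](σ[w='p']((R ⋈[e=g] T))))) → 1
  R → 6
  π[e](R) → 6
  ρ[h/e](π[e](R)) → 6
  (σ[a>2]((S ⋈[c=a] π[g,e,v,a](σ[w='p']((R ⋈[e=g] T))))) ⋈[d=h] ρ[h/e](π[e](R))) → 1
  ρ[f/a]((σ[a>2]((S ⋈[c=a] π[g,e,v,a](σ[w='p']((R ⋈[e=g] T))))) ⋈[d=h] ρ[h/e](π[e](R)))) → 1
  γ[e; MIN(f)→b](ρ[f/a]((σ[a>2]((S ⋈[c=a] π[g,e,v,a](σ[w='p']((R ⋈[e=g] T))))) ⋈[d=h] ρ[h/e](π[e](R))))) → 1

== RESULT ==
e | b
5 | 5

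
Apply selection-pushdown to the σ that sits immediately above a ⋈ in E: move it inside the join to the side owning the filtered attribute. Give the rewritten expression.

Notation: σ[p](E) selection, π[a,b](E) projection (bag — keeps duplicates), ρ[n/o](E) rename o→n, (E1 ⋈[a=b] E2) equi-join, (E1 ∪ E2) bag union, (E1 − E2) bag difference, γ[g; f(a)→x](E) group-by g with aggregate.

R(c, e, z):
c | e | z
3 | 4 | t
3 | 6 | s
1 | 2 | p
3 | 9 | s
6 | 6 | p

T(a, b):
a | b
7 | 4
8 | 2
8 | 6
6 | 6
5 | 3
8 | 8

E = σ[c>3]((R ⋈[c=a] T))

σ filters on c, owned by the left side.
E' = (σ[c>3](R) ⋈[c=a] T)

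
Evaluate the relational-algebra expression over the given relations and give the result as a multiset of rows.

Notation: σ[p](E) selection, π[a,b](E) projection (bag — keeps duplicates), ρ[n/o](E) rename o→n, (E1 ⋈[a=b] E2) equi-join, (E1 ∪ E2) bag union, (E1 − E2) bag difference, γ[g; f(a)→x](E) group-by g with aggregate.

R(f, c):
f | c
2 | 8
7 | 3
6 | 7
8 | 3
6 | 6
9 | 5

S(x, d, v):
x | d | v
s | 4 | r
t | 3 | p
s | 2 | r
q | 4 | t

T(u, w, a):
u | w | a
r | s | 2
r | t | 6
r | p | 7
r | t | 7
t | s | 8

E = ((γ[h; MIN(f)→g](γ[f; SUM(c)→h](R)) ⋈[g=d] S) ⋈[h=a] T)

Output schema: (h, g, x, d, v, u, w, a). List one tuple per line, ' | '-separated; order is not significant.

Stepwise |·|:
  R → 6
  γ[f; SUM(c)→h](R) → 5
  γ[h; MIN(f)→g](γ[f; SUM(c)→h](R)) → 4
  S → 4
  (γ[h; MIN(f)→g](γ[f; SUM(c)→h](R)) ⋈[g=d] S) → 1
  T → 5
  ((γ[h; MIN(f)→g](γ[f; SUM(c)→h](R)) ⋈[g=d] S) ⋈[h=a] T) → 1

== RESULT ==
h | g | x | d | v | u | w | a
8 | 2 | s | 2 | r | t | s | 8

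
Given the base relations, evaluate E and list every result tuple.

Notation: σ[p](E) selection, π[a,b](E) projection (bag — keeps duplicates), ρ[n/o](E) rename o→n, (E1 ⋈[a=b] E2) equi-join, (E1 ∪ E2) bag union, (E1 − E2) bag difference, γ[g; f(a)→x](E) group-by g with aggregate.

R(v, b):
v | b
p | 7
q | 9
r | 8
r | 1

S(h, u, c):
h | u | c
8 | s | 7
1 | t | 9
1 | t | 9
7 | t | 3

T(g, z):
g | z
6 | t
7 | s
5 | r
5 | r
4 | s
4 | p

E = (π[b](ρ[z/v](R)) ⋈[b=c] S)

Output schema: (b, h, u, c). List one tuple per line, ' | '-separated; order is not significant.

Stepwise |·|:
  R → 4
  ρ[z/v](R) → 4
  π[b](ρ[z/v](R)) → 4
  S → 4
  (π[b](ρ[z/v](R)) ⋈[b=c] S) → 3

== RESULT ==
b | h | u | c
7 | 8 | s | 7
9 | 1 | t | 9
9 | 1 | t | 9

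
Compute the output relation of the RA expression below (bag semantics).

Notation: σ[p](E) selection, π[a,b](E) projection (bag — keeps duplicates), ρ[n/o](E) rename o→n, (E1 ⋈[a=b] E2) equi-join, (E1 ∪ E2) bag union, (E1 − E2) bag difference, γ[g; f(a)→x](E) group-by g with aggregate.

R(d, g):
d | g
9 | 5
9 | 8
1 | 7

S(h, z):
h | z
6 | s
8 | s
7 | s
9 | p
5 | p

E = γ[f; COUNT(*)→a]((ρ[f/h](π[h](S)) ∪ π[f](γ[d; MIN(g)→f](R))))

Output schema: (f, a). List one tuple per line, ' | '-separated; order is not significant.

Subexpression sizes:
  S → 5
  π[h](S) → 5
  ρ[f/h](π[h](S)) → 5
  R → 3
  γ[d; MIN(g)→f](R) → 2
  π[f](γ[d; MIN(g)→f](R)) → 2
  (ρ[f/h](π[h](S)) ∪ π[f](γ[d; MIN(g)→f](R))) → 7
  γ[f; COUNT(*)→a]((ρ[f/h](π[h](S)) ∪ π[f](γ[d; MIN(g)→f](R)))) → 5

== RESULT ==
f | a
5 | 2
6 | 1
7 | 2
8 | 1
9 | 1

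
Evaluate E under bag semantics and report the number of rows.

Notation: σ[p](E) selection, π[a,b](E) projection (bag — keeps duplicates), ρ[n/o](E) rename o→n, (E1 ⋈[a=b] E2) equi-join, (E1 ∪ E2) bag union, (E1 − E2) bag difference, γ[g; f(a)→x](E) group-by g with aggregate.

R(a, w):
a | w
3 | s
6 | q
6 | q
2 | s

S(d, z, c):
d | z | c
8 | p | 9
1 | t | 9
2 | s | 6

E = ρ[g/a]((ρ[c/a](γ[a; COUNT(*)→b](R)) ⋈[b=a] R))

Per-node cardinality:
  R → 4
  γ[a; COUNT(*)→b](R) → 3
  ρ[c/a](γ[a; COUNT(*)→b](R)) → 3
  R → 4
  (ρ[c/a](γ[a; COUNT(*)→b](R)) ⋈[b=a] R) → 1
  ρ[g/a]((ρ[c/a](γ[a; COUNT(*)→b](R)) ⋈[b=a] R)) → 1

|E| = 1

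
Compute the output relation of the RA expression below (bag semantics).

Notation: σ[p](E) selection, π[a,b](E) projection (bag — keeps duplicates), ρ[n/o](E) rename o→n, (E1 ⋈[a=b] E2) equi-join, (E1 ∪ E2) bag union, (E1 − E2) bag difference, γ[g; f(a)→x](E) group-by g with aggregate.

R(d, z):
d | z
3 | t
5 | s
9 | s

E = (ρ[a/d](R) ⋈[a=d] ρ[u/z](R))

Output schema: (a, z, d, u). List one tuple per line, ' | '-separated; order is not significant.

Stepwise |·|:
  R → 3
  ρ[a/d](R) → 3
  R → 3
  ρ[u/z](R) → 3
  (ρ[a/d](R) ⋈[a=d] ρ[u/z](R)) → 3

== RESULT ==
a | z | d | u
3 | t | 3 | t
5 | s | 5 | s
9 | s | 9 | s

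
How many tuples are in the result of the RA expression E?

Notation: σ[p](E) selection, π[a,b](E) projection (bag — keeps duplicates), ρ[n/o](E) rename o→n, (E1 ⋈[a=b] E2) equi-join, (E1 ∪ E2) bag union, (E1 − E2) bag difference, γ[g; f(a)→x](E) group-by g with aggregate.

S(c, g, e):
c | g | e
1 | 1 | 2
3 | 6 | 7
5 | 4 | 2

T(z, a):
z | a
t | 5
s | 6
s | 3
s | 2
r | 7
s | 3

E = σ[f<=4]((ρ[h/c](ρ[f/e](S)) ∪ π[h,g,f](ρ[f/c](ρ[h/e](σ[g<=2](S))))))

Row counts bottom-up:
  S → 3
  ρ[f/e](S) → 3
  ρ[h/c](ρ[f/e](S)) → 3
  S → 3
  σ[g<=2](S) → 1
  ρ[h/e](σ[g<=2](S)) → 1
  ρ[f/c](ρ[h/e](σ[g<=2](S))) → 1
  π[h,g,f](ρ[f/c](ρ[h/e](σ[g<=2](S)))) → 1
  (ρ[h/c](ρ[f/e](S)) ∪ π[h,g,f](ρ[f/c](ρ[h/e](σ[g<=2](S))))) → 4
  σ[f<=4]((ρ[h/c](ρ[f/e](S)) ∪ π[h,g,f](ρ[f/c](ρ[h/e](σ[g<=2](S)))))) → 3

|E| = 3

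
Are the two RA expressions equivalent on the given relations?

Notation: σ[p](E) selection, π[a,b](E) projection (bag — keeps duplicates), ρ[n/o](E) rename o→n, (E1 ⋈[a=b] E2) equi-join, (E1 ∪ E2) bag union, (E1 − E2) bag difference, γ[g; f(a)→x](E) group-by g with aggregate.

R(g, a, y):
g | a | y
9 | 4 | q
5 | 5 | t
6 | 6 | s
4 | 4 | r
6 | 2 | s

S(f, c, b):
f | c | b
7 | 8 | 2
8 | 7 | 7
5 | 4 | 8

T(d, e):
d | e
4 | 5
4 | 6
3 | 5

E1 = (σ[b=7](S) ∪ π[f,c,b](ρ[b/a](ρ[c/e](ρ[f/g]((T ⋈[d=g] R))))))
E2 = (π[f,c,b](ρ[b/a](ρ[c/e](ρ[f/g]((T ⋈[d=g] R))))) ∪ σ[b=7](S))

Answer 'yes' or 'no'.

E1 per-node cardinality:
  S → 3
  σ[b=7](S) → 1
  T → 3
  R → 5
  (T ⋈[d=g] R) → 2
  ρ[f/g]((T ⋈[d=g] R)) → 2
  ρ[c/e](ρ[f/g]((T ⋈[d=g] R))) → 2
  ρ[b/a](ρ[c/e](ρ[f/g]((T ⋈[d=g] R)))) → 2
  π[f,c,b](ρ[b/a](ρ[c/e](ρ[f/g]((T ⋈[d=g] R))))) → 2
  (σ[b=7](S) ∪ π[f,c,b](ρ[b/a](ρ[c/e](ρ[f/g]((T ⋈[d=g] R)))))) → 3
E2 per-node cardinality:
  T → 3
  R → 5
  (T ⋈[d=g] R) → 2
  ρ[f/g]((T ⋈[d=g] R)) → 2
  ρ[c/e](ρ[f/g]((T ⋈[d=g] R))) → 2
  ρ[b/a](ρ[c/e](ρ[f/g]((T ⋈[d=g] R)))) → 2
  π[f,c,b](ρ[b/a](ρ[c/e](ρ[f/g]((T ⋈[d=g] R))))) → 2
  S → 3
  σ[b=7](S) → 1
  (π[f,c,b](ρ[b/a](ρ[c/e](ρ[f/g]((T ⋈[d=g] R))))) ∪ σ[b=7](S)) → 3

E1 and E2 produce the same multiset:
f | c | b
4 | 5 | 4
4 | 6 | 4
8 | 7 | 7

yes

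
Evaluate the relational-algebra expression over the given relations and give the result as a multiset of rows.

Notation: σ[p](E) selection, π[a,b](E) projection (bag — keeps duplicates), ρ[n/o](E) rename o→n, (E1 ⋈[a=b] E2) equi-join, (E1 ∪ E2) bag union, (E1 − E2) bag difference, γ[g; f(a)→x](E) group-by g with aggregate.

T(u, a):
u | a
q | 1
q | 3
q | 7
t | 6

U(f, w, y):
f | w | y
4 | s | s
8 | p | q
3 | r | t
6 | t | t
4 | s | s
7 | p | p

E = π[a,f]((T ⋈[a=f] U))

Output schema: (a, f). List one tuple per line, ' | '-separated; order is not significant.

Row counts bottom-up:
  T → 4
  U → 6
  (T ⋈[a=f] U) → 3
  π[a,f]((T ⋈[a=f] U)) → 3

== RESULT ==
a | f
3 | 3
6 | 6
7 | 7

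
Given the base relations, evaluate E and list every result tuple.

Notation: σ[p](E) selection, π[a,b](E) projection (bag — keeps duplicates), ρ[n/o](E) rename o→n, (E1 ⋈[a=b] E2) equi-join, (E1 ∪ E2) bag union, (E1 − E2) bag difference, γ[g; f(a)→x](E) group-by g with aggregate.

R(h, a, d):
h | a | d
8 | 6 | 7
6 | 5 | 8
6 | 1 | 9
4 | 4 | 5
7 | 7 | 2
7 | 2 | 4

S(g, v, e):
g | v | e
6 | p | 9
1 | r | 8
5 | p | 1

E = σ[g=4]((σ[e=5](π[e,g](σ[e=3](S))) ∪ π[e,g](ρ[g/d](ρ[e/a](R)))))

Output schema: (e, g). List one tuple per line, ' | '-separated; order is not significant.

Stepwise |·|:
  S → 3
  σ[e=3](S) → 0
  π[e,g](σ[e=3](S)) → 0
  σ[e=5](π[e,g](σ[e=3](S))) → 0
  R → 6
  ρ[e/a](R) → 6
  ρ[g/d](ρ[e/a](R)) → 6
  π[e,g](ρ[g/d](ρ[e/a](R))) → 6
  (σ[e=5](π[e,g](σ[e=3](S))) ∪ π[e,g](ρ[g/d](ρ[e/a](R)))) → 6
  σ[g=4]((σ[e=5](π[e,g](σ[e=3](S))) ∪ π[e,g](ρ[g/d](ρ[e/a](R))))) → 1

== RESULT ==
e | g
2 | 4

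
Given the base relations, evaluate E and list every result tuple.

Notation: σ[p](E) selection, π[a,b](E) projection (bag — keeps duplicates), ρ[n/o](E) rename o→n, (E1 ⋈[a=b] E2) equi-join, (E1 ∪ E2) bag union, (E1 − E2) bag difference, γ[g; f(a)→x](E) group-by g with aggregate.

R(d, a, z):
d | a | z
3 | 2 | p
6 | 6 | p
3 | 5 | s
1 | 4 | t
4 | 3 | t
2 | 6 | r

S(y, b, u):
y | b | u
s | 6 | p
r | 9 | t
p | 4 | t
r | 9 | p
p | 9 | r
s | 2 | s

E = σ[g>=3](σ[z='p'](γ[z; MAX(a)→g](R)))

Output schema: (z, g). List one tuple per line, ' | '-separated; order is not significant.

Per-node cardinality:
  R → 6
  γ[z; MAX(a)→g](R) → 4
  σ[z='p'](γ[z; MAX(a)→g](R)) → 1
  σ[g>=3](σ[z='p'](γ[z; MAX(a)→g](R))) → 1

== RESULT ==
z | g
p | 6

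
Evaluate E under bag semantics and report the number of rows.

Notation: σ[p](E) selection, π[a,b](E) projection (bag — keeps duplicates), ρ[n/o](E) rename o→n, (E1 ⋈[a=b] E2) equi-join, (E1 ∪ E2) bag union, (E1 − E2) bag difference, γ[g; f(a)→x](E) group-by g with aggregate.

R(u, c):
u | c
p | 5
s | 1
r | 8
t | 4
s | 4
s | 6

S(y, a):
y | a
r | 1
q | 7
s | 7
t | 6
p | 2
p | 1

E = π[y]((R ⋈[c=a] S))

Stepwise |·|:
  R → 6
  S → 6
  (R ⋈[c=a] S) → 3
  π[y]((R ⋈[c=a] S)) → 3

|E| = 3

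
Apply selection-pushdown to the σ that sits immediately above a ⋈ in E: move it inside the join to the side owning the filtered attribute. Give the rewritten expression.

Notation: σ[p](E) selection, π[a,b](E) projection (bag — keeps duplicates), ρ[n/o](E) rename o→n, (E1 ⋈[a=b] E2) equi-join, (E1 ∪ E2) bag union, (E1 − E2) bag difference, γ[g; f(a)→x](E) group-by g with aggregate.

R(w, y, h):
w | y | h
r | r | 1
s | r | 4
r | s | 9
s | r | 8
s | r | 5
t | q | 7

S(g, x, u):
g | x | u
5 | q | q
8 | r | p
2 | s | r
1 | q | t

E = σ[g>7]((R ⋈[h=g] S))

σ filters on g, owned by the right side.
E' = (R ⋈[h=g] σ[g>7](S))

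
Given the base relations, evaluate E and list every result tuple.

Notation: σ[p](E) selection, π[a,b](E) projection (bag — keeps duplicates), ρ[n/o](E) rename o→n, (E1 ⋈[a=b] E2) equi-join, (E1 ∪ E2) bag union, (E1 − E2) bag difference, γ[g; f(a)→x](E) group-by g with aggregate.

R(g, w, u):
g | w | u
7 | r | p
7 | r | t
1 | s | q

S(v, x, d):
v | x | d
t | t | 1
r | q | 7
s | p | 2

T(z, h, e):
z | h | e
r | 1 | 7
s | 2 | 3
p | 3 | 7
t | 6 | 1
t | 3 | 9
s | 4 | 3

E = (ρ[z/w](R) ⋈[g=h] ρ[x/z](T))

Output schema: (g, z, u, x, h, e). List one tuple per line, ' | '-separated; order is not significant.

Per-node cardinality:
  R → 3
  ρ[z/w](R) → 3
  T → 6
  ρ[x/z](T) → 6
  (ρ[z/w](R) ⋈[g=h] ρ[x/z](T)) → 1

== RESULT ==
g | z | u | x | h | e
1 | s | q | r | 1 | 7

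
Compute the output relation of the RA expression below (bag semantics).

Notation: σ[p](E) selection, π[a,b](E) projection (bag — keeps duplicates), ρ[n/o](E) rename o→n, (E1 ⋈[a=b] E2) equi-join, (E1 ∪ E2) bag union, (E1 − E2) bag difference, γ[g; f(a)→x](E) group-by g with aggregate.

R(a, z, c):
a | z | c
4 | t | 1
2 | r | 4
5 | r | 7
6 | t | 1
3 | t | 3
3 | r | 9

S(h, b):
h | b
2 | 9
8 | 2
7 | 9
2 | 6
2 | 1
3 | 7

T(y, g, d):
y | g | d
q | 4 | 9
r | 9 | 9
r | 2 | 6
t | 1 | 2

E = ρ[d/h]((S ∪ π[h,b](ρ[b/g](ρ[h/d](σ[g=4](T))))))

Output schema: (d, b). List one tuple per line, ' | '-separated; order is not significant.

Stepwise |·|:
  S → 6
  T → 4
  σ[g=4](T) → 1
  ρ[h/d](σ[g=4](T)) → 1
  ρ[b/g](ρ[h/d](σ[g=4](T))) → 1
  π[h,b](ρ[b/g](ρ[h/d](σ[g=4](T)))) → 1
  (S ∪ π[h,b](ρ[b/g](ρ[h/d](σ[g=4](T))))) → 7
  ρ[d/h]((S ∪ π[h,b](ρ[b/g](ρ[h/d](σ[g=4](T)))))) → 7

== RESULT ==
d | b
2 | 1
2 | 6
2 | 9
3 | 7
7 | 9
8 | 2
9 | 4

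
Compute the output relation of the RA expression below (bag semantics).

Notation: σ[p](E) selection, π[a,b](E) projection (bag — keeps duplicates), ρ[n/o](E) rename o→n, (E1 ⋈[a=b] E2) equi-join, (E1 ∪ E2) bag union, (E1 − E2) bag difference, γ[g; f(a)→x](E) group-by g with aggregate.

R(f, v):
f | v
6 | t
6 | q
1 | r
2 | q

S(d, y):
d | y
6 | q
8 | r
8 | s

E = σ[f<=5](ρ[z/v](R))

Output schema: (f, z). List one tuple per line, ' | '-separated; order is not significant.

Per-node cardinality:
  R → 4
  ρ[z/v](R) → 4
  σ[f<=5](ρ[z/v](R)) → 2

== RESULT ==
f | z
1 | r
2 | q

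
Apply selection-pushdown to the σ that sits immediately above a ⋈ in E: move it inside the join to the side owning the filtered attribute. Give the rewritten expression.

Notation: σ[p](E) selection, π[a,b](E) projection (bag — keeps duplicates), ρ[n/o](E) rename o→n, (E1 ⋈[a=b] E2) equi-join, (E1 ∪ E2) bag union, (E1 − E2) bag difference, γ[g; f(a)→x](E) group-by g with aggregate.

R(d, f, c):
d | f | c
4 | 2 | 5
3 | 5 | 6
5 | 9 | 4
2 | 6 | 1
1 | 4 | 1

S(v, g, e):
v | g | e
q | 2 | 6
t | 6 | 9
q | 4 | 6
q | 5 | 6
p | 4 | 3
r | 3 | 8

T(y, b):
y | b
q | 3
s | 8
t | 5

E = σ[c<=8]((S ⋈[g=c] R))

σ filters on c, owned by the right side.
E' = (S ⋈[g=c] σ[c<=8](R))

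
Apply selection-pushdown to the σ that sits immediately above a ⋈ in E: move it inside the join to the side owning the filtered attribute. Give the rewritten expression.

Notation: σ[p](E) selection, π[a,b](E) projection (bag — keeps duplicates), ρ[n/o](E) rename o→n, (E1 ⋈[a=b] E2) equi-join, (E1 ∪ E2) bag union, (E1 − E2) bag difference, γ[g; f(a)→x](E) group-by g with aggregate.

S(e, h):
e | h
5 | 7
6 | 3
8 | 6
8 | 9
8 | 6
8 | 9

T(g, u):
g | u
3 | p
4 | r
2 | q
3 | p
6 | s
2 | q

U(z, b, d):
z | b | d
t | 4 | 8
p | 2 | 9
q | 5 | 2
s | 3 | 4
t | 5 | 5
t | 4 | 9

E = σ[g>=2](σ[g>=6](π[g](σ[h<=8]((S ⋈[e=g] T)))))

σ filters on h, owned by the left side.
E' = σ[g>=2](σ[g>=6](π[g]((σ[h<=8](S) ⋈[e=g] T))))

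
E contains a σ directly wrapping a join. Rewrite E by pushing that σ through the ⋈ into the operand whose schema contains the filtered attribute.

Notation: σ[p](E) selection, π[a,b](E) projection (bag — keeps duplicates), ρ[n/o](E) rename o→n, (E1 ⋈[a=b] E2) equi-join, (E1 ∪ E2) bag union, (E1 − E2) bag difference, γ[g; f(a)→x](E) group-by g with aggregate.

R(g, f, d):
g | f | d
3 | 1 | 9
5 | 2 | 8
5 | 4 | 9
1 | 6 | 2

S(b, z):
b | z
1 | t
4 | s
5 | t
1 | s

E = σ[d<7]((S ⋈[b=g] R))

σ filters on d, owned by the right side.
E' = (S ⋈[b=g] σ[d<7](R))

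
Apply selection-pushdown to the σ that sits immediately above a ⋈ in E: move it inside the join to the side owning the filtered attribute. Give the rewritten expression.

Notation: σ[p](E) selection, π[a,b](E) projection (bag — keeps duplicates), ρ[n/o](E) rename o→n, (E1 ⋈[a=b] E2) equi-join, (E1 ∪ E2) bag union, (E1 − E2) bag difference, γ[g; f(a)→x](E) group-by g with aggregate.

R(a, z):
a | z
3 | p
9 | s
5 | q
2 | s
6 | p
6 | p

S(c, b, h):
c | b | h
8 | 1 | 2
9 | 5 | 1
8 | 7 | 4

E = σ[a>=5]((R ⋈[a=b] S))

σ filters on a, owned by the left side.
E' = (σ[a>=5](R) ⋈[a=b] S)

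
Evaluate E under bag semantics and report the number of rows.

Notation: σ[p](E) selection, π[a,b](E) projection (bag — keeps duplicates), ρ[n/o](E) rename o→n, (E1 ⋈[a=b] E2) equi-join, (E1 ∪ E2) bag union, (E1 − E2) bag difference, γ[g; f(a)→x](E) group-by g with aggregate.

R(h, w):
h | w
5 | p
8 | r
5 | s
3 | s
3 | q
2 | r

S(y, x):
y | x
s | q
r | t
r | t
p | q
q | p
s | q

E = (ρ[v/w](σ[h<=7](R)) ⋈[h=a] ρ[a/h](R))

Row counts bottom-up:
  R → 6
  σ[h<=7](R) → 5
  ρ[v/w](σ[h<=7](R)) → 5
  R → 6
  ρ[a/h](R) → 6
  (ρ[v/w](σ[h<=7](R)) ⋈[h=a] ρ[a/h](R)) → 9

|E| = 9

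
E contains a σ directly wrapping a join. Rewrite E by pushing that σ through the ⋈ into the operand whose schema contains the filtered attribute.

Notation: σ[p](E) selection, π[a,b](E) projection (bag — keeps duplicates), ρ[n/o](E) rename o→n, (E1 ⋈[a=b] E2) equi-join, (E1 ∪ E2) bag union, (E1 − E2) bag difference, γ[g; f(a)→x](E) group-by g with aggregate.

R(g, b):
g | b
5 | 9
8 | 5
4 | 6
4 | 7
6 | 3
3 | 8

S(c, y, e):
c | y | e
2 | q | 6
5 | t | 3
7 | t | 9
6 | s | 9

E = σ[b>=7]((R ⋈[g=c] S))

σ filters on b, owned by the left side.
E' = (σ[b>=7](R) ⋈[g=c] S)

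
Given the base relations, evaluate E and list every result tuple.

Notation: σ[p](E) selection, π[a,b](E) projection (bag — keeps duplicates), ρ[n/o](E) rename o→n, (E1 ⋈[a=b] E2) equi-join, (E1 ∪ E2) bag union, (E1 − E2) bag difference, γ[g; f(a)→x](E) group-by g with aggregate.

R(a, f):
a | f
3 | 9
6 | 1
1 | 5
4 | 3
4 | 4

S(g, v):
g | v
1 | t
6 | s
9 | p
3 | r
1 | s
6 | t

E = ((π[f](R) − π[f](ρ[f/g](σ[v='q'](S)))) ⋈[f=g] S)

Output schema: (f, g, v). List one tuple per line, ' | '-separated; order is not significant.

Per-node cardinality:
  R → 5
  π[f](R) → 5
  S → 6
  σ[v='q'](S) → 0
  ρ[f/g](σ[v='q'](S)) → 0
  π[f](ρ[f/g](σ[v='q'](S))) → 0
  (π[f](R) − π[f](ρ[f/g](σ[v='q'](S)))) → 5
  S → 6
  ((π[f](R) − π[f](ρ[f/g](σ[v='q'](S)))) ⋈[f=g] S) → 4

== RESULT ==
f | g | v
1 | 1 | s
1 | 1 | t
3 | 3 | r
9 | 9 | p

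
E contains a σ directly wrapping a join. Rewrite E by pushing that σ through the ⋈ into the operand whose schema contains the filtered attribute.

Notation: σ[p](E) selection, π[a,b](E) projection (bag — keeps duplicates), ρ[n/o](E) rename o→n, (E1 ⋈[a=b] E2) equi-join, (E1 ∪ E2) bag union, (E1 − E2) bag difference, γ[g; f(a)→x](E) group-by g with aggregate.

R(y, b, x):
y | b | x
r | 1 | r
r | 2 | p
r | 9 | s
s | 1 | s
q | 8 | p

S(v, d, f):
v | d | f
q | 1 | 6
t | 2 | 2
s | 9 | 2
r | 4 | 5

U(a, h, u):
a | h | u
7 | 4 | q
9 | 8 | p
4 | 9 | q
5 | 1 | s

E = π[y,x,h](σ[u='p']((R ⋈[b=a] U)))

σ filters on u, owned by the right side.
E' = π[y,x,h]((R ⋈[b=a] σ[u='p'](U)))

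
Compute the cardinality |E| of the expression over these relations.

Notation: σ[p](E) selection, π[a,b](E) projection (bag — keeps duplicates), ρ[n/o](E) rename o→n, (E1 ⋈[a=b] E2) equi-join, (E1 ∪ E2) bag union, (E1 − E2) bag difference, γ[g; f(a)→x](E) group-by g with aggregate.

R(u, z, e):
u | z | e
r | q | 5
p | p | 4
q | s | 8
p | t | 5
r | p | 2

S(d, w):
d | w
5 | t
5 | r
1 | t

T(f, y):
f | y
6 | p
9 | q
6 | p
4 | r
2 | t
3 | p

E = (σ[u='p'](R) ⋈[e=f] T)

Subexpression sizes:
  R → 5
  σ[u='p'](R) → 2
  T → 6
  (σ[u='p'](R) ⋈[e=f] T) → 1

|E| = 1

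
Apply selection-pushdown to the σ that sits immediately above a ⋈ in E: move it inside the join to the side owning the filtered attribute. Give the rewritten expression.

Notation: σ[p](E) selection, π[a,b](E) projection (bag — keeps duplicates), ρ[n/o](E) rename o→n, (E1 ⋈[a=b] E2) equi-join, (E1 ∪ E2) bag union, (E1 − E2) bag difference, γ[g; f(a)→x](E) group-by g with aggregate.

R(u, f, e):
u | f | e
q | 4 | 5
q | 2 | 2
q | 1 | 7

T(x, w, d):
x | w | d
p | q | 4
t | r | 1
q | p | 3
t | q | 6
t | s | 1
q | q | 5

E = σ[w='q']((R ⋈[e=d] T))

σ filters on w, owned by the right side.
E' = (R ⋈[e=d] σ[w='q'](T))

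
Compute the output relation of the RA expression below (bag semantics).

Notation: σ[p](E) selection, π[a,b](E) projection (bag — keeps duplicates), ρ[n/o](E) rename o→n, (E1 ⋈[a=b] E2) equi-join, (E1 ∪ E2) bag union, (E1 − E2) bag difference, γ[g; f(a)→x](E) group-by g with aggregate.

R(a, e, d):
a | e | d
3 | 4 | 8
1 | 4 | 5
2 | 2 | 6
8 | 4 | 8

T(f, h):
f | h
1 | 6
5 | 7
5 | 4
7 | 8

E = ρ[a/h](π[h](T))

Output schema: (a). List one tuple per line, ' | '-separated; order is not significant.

Subexpression sizes:
  T → 4
  π[h](T) → 4
  ρ[a/h](π[h](T)) → 4

== RESULT ==
a
4
6
7
8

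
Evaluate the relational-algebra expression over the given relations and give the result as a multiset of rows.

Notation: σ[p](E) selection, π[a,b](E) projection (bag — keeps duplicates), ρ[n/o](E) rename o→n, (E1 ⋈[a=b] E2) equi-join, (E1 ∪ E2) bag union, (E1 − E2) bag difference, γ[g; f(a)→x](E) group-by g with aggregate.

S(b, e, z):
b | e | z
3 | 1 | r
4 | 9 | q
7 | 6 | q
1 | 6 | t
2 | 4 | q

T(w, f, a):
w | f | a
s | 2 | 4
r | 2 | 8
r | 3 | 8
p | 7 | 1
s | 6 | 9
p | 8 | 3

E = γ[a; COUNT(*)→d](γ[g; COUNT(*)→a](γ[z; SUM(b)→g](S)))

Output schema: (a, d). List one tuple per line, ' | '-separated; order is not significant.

Stepwise |·|:
  S → 5
  γ[z; SUM(b)→g](S) → 3
  γ[g; COUNT(*)→a](γ[z; SUM(b)→g](S)) → 3
  γ[a; COUNT(*)→d](γ[g; COUNT(*)→a](γ[z; SUM(b)→g](S))) → 1

== RESULT ==
a | d
1 | 3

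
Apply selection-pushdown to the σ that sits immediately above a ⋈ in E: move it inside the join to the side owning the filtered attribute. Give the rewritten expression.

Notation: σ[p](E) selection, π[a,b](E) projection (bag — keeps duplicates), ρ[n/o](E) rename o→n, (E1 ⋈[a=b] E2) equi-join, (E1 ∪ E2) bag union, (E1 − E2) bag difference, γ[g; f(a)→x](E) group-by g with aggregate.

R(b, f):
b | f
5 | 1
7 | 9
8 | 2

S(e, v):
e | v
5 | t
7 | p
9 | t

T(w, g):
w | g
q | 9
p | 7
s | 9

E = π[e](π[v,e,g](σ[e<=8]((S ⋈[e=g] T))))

σ filters on e, owned by the left side.
E' = π[e](π[v,e,g]((σ[e<=8](S) ⋈[e=g] T)))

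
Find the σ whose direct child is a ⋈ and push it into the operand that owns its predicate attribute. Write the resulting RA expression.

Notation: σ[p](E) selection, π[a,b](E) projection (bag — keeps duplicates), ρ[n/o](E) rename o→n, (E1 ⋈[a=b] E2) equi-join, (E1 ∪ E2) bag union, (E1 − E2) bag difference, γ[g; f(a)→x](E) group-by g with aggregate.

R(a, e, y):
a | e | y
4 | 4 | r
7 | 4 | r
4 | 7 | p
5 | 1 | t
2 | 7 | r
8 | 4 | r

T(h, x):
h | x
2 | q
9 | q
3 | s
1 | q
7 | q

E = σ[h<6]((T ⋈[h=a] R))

σ filters on h, owned by the left side.
E' = (σ[h<6](T) ⋈[h=a] R)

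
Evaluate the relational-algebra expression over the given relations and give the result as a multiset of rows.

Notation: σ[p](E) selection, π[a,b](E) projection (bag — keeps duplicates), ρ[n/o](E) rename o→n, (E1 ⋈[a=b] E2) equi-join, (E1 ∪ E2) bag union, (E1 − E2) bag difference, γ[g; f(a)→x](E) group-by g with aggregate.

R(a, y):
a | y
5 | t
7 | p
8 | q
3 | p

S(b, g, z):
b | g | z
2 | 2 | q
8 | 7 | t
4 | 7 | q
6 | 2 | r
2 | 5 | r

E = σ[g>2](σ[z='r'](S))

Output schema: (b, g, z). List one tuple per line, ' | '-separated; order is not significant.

Stepwise |·|:
  S → 5
  σ[z='r'](S) → 2
  σ[g>2](σ[z='r'](S)) → 1

== RESULT ==
b | g | z
2 | 5 | r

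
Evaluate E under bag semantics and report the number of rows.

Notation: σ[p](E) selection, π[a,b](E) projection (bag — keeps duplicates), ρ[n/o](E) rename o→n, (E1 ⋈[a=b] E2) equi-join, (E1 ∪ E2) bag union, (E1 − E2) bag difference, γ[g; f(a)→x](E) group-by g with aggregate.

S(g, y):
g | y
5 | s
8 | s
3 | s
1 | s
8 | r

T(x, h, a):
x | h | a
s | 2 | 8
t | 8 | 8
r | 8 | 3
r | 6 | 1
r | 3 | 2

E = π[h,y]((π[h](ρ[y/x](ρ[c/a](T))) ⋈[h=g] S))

Stepwise |·|:
  T → 5
  ρ[c/a](T) → 5
  ρ[y/x](ρ[c/a](T)) → 5
  π[h](ρ[y/x](ρ[c/a](T))) → 5
  S → 5
  (π[h](ρ[y/x](ρ[c/a](T))) ⋈[h=g] S) → 5
  π[h,y]((π[h](ρ[y/x](ρ[c/a](T))) ⋈[h=g] S)) → 5

|E| = 5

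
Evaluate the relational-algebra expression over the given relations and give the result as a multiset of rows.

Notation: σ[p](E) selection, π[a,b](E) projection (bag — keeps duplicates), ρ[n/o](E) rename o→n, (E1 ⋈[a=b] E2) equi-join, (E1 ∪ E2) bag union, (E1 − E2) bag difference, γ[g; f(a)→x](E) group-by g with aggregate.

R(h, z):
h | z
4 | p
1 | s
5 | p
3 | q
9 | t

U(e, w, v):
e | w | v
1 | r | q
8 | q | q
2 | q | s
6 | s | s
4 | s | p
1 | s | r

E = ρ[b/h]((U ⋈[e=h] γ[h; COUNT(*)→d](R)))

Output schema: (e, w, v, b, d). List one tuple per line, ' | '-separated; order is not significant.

Row counts bottom-up:
  U → 6
  R → 5
  γ[h; COUNT(*)→d](R) → 5
  (U ⋈[e=h] γ[h; COUNT(*)→d](R)) → 3
  ρ[b/h]((U ⋈[e=h] γ[h; COUNT(*)→d](R))) → 3

== RESULT ==
e | w | v | b | d
1 | r | q | 1 | 1
1 | s | r | 1 | 1
4 | s | p | 4 | 1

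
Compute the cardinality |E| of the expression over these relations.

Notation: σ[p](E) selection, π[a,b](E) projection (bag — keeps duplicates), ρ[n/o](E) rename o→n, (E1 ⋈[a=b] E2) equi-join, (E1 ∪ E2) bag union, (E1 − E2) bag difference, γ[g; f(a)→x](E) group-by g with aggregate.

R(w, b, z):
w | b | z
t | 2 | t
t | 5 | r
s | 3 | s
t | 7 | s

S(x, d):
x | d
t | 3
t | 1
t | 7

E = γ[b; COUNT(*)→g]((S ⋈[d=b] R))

Stepwise |·|:
  S → 3
  R → 4
  (S ⋈[d=b] R) → 2
  γ[b; COUNT(*)→g]((S ⋈[d=b] R)) → 2

|E| = 2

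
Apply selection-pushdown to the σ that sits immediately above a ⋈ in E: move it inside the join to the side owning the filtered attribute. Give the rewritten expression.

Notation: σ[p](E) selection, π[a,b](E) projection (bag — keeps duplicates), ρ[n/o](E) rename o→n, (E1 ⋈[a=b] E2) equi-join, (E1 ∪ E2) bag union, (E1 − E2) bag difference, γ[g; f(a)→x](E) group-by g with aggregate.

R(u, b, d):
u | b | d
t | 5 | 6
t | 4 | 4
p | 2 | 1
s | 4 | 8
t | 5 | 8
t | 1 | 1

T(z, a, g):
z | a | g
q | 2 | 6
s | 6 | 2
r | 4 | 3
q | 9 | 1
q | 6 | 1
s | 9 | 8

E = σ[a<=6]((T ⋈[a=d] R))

σ filters on a, owned by the left side.
E' = (σ[a<=6](T) ⋈[a=d] R)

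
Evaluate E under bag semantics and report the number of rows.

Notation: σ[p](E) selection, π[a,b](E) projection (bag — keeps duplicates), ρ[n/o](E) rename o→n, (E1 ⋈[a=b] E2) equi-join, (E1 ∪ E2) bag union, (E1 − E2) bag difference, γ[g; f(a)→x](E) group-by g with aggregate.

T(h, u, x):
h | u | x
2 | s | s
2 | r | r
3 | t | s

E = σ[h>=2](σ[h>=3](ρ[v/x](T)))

Subexpression sizes:
  T → 3
  ρ[v/x](T) → 3
  σ[h>=3](ρ[v/x](T)) → 1
  σ[h>=2](σ[h>=3](ρ[v/x](T))) → 1

|E| = 1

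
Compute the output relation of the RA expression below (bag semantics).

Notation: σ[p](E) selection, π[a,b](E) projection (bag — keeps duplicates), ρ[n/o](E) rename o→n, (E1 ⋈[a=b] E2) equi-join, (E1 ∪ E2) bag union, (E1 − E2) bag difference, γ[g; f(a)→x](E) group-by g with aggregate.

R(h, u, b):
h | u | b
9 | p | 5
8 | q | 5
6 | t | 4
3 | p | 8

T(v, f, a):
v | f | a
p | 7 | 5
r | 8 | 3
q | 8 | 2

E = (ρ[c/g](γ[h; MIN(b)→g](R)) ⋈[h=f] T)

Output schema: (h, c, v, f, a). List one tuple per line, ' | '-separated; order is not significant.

Per-node cardinality:
  R → 4
  γ[h; MIN(b)→g](R) → 4
  ρ[c/g](γ[h; MIN(b)→g](R)) → 4
  T → 3
  (ρ[c/g](γ[h; MIN(b)→g](R)) ⋈[h=f] T) → 2

== RESULT ==
h | c | v | f | a
8 | 5 | q | 8 | 2
8 | 5 | r | 8 | 3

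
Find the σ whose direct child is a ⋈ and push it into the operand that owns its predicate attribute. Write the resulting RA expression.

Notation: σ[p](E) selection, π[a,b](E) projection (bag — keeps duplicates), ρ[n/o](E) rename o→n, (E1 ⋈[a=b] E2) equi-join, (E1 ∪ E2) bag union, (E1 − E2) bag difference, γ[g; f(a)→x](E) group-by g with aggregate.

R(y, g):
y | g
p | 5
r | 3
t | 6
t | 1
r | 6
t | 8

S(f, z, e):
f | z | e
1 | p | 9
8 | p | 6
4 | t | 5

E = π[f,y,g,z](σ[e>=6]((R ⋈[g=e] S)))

σ filters on e, owned by the right side.
E' = π[f,y,g,z]((R ⋈[g=e] σ[e>=6](S)))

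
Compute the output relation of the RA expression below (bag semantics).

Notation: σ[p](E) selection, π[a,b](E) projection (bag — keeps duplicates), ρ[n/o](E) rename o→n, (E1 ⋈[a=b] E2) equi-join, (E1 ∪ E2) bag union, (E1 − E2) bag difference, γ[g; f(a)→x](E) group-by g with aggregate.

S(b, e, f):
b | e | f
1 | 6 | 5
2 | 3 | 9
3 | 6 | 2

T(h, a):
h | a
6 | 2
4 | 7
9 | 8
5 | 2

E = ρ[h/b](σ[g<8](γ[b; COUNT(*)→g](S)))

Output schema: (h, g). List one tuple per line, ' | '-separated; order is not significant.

Per-node cardinality:
  S → 3
  γ[b; COUNT(*)→g](S) → 3
  σ[g<8](γ[b; COUNT(*)→g](S)) → 3
  ρ[h/b](σ[g<8](γ[b; COUNT(*)→g](S))) → 3

== RESULT ==
h | g
1 | 1
2 | 1
3 | 1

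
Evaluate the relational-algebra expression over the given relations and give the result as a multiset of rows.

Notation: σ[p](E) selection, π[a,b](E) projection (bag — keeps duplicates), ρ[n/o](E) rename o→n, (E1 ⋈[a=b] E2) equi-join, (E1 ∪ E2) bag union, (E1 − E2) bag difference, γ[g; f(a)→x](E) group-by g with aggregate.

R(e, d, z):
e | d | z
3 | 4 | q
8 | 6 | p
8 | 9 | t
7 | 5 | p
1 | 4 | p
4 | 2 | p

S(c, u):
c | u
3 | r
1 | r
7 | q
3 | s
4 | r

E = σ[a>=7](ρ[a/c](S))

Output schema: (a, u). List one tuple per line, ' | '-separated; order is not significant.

Subexpression sizes:
  S → 5
  ρ[a/c](S) → 5
  σ[a>=7](ρ[a/c](S)) → 1

== RESULT ==
a | u
7 | q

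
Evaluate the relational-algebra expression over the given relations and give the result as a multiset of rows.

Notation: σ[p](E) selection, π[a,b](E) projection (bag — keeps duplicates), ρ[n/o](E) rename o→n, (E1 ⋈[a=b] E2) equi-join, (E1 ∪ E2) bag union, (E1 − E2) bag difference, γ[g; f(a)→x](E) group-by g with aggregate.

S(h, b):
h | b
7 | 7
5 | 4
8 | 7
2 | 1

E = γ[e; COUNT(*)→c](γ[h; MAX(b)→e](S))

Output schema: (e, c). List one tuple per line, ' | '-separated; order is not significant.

Subexpression sizes:
  S → 4
  γ[h; MAX(b)→e](S) → 4
  γ[e; COUNT(*)→c](γ[h; MAX(b)→e](S)) → 3

== RESULT ==
e | c
1 | 1
4 | 1
7 | 2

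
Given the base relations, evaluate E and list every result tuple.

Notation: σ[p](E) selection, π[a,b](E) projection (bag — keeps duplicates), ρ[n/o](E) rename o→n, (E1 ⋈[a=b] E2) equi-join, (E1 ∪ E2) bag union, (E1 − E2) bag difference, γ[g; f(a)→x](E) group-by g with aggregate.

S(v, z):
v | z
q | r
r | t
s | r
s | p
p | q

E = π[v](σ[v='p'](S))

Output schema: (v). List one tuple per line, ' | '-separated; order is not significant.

Per-node cardinality:
  S → 5
  σ[v='p'](S) → 1
  π[v](σ[v='p'](S)) → 1

== RESULT ==
v
p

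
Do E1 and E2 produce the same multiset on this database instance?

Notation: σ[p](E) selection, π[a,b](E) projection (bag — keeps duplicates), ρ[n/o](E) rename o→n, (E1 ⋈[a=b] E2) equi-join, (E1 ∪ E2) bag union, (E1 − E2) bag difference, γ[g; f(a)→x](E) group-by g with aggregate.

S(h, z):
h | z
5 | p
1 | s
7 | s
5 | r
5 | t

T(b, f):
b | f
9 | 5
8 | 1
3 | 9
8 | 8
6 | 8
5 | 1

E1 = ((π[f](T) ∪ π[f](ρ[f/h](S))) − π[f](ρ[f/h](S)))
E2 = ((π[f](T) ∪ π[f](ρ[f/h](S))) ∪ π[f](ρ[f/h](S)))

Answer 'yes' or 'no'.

E1 row counts bottom-up:
  T → 6
  π[f](T) → 6
  S → 5
  ρ[f/h](S) → 5
  π[f](ρ[f/h](S)) → 5
  (π[f](T) ∪ π[f](ρ[f/h](S))) → 11
  S → 5
  ρ[f/h](S) → 5
  π[f](ρ[f/h](S)) → 5
  ((π[f](T) ∪ π[f](ρ[f/h](S))) − π[f](ρ[f/h](S))) → 6
E2 row counts bottom-up:
  T → 6
  π[f](T) → 6
  S → 5
  ρ[f/h](S) → 5
  π[f](ρ[f/h](S)) → 5
  (π[f](T) ∪ π[f](ρ[f/h](S))) → 11
  S → 5
  ρ[f/h](S) → 5
  π[f](ρ[f/h](S)) → 5
  ((π[f](T) ∪ π[f](ρ[f/h](S))) ∪ π[f](ρ[f/h](S))) → 16

E1 result:
f
1
1
5
8
8
9
E2 result:
f
1
1
1
1
5
5
5
5
5
5
5
7
7
8
8
9
Witness: (5,) appears 1× in E1 but 7× in E2.

no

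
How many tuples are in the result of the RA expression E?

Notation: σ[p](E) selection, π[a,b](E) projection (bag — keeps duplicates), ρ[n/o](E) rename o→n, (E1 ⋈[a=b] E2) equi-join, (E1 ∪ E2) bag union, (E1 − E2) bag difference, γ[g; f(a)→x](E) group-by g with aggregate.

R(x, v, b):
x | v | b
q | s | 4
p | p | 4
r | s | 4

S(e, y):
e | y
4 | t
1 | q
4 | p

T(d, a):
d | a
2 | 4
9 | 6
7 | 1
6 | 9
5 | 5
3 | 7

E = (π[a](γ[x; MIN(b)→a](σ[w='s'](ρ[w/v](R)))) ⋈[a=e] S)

Stepwise |·|:
  R → 3
  ρ[w/v](R) → 3
  σ[w='s'](ρ[w/v](R)) → 2
  γ[x; MIN(b)→a](σ[w='s'](ρ[w/v](R))) → 2
  π[a](γ[x; MIN(b)→a](σ[w='s'](ρ[w/v](R)))) → 2
  S → 3
  (π[a](γ[x; MIN(b)→a](σ[w='s'](ρ[w/v](R)))) ⋈[a=e] S) → 4

|E| = 4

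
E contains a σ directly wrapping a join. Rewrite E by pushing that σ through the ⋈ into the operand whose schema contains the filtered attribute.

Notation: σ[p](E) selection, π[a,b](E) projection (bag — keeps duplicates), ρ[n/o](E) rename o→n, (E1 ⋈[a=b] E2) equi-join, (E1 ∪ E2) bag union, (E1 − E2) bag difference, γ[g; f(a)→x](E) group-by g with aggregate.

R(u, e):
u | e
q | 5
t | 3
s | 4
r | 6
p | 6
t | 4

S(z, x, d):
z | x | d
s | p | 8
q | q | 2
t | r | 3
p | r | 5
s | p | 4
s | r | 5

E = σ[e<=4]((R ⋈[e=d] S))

σ filters on e, owned by the left side.
E' = (σ[e<=4](R) ⋈[e=d] S)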